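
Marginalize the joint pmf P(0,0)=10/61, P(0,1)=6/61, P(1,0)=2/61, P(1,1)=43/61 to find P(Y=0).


P(Y=0) = P(0,0)+P(1,0) = 10/61 + 2/61 = 12/61

12/61


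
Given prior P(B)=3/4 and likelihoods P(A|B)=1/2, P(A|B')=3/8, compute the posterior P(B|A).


P(A) = P(A|B)P(B) + P(A|B')P(B') = 1/2*3/4 + 3/8*1/4 = 15/32
P(B|A) = P(A|B)P(B)/P(A) = (3/8)/(15/32) = 4/5

4/5


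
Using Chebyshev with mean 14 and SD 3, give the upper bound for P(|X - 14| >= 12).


k = 12/3 = 4
Chebyshev: P(|X-mu| >= k*sigma) <= 1/k^2 = 1/4^2 = 1/16

1/16


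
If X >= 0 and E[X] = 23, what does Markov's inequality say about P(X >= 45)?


Markov: P(X >= a) <= E[X]/a
P(X >= 45) <= 23/45

23/45


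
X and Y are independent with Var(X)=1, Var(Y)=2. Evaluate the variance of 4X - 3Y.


Independence => Cov(X,Y)=0
Var(4X - 3Y) = 4^2*Var(X) + (-3)^2*Var(Y)
= 16*1 + 9*2 = 34

34


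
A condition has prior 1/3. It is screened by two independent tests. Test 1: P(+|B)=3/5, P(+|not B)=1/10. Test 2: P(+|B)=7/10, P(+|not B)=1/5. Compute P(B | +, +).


After test 1: P(+) = 3/5*1/3 + 1/10*2/3 = 4/15
P(B|+) = (1/5)/(4/15) = 3/4
After test 2 (use post1 as new prior): P(+) = 7/10*3/4 + 1/5*1/4 = 23/40
P(B|+,+) = (21/40)/(23/40) = 21/23

21/23


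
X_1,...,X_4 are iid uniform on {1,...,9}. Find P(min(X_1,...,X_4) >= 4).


P(min >= 4) = P(all X_i >= 4) = (P(X_1 >= 4))^4
= (6/9)^4 = (2/3)^4 = 16/81

16/81


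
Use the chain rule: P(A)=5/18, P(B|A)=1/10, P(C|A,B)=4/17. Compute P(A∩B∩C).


P(A∩B∩C) = P(A) * P(B|A) * P(C|A∩B)
= 5/18 * 1/10 * 4/17
= 1/36 * 4/17 = 1/153

1/153


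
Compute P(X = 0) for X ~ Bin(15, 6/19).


P(X=0) = C(15,0) * p^0 * (1-p)^15
= 1 * 1 * 51185893014090757/15181127029874798299
= 51185893014090757/15181127029874798299

51185893014090757/15181127029874798299


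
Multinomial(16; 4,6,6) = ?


16! = 20922789888000
Denominator: 4!=24 * 6!=720 * 6!=720
Coefficient = 20922789888000 / 12441600 = 1681680

1681680


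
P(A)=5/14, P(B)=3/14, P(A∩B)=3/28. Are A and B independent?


P(A)*P(B) = 5/14*3/14 = 15/196
P(A∩B) = 3/28 != 15/196, so not independent

No, A and B are not independent


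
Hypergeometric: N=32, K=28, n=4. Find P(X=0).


P(X=0) = C(28,0)*C(4,4) / C(32,4)
= 1*1 / 35960
= 1/35960

1/35960


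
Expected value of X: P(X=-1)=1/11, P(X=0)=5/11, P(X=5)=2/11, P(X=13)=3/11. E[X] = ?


E[X] = sum(x * P(x))
= -1*1/11 + 0*5/11 + 5*2/11 + 13*3/11
= 48/11

48/11


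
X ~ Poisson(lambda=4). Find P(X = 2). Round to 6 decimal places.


P(X=2) = e^(-4) * 4^2 / 2!
≈ 0.01831563889 * 16 / 2
≈ 0.146525

0.146525


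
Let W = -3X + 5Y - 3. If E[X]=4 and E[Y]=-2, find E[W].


E[-3X + 5Y - 3] = -3*E[X] + 5*E[Y] - 3
= (-3)*(4) + (5)*(-2) + (-3)
= -12 - 10 - 3 = -25

-25


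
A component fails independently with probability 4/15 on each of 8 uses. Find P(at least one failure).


P(at least one) = 1 - P(none)
P(none) = (1 - 4/15)^8 = (11/15)^8 = 214358881/2562890625
P(at least one) = 1 - 214358881/2562890625 = 2348531744/2562890625

2348531744/2562890625


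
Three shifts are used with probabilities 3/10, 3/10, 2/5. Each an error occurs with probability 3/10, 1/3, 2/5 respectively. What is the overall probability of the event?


P(A) = P(A|B1)P(B1) + P(A|B2)P(B2) + P(A|B3)P(B3)
= 3/10*3/10 + 1/3*3/10 + 2/5*2/5
= 9/100 + 1/10 + 4/25 = 7/20

7/20


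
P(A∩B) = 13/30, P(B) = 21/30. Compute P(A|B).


P(A|B) = P(A∩B)/P(B) = (13/30)/(21/30) = 13/21

13/21


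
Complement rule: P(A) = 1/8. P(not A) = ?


P(A') = 1 - P(A) = 1 - 1/8 = 7/8

7/8


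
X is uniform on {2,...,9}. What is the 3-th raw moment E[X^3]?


E[X^3] = (1/8) * sum(x^3 for x=2..9)
= 2024/8 = 253

253


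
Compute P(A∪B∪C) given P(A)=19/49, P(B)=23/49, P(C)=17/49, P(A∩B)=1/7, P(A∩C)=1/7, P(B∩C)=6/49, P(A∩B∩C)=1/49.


P(A∪B∪C) = P(A)+P(B)+P(C) - P(AB)-P(AC)-P(BC) + P(ABC)
= 19/49+23/49+17/49 - 1/7-1/7-6/49 + 1/49
= 40/49

40/49


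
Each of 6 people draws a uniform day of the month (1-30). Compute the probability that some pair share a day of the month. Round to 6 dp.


P(all different) = prod((30-i)/30 for i=0..5) = 0.586444
P(at least one match) = 1 - 0.586444 = 0.413556

0.413556


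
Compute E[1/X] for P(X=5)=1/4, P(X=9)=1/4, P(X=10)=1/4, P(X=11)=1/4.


E[1/X] = sum(g(x)*P(x))
= 1/5*1/4 + 1/9*1/4 + 1/10*1/4 + 1/11*1/4
= 497/3960

497/3960


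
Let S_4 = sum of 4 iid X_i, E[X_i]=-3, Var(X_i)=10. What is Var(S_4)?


By independence, Var(S_n) = n*Var(X_1) = 4*10 = 40

40


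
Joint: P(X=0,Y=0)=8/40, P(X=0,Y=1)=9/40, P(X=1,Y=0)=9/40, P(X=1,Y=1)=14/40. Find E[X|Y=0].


P(Y=0) = 17/40
E[X|Y=0] = (0*8 + 1*9)/17 = 9/17

9/17


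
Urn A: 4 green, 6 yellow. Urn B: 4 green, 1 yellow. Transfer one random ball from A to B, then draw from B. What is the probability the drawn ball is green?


P(transfer green) = 4/10 = 2/5; P(transfer yellow) = 3/5
If green transferred: Urn II has 5 green of 6, so P(green|green moved) = 5/6
If yellow transferred: Urn II has 4 green of 6, so P(green|yellow moved) = 2/3
By total probability: P(green) = 2/5*5/6 + 3/5*2/3 = 11/15

11/15


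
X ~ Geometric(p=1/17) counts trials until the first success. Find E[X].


For geometric (trials until first success), E[X] = 1/p = 1/(1/17) = 17

17


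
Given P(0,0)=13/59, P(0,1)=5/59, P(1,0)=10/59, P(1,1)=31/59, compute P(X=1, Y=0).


Read from table: P(X=1, Y=0) = 10/59

10/59


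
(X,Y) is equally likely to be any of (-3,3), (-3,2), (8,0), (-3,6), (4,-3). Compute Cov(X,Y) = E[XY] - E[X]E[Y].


E[X]=3/5, E[Y]=8/5, E[XY]=-9
Cov(X,Y) = E[XY] - E[X]E[Y] = -9 - 3/5*8/5 = -249/25

-249/25


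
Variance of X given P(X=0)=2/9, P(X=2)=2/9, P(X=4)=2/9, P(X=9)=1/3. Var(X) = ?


E[X] = 13/3, E[X^2] = 283/9
Var(X) = E[X^2] - (E[X])^2 = 283/9 - (13/3)^2 = 38/3

38/3


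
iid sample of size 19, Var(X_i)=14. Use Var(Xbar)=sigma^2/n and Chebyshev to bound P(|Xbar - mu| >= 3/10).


Var(Xbar) = Var(X)/n = 14/19
Chebyshev: P(|Xbar-mu| >= 3/10) <= Var(Xbar)/(3/10)^2 = (14/19)/(9/100) = 1400/171
Bound exceeds 1, so trivial bound: 1

1


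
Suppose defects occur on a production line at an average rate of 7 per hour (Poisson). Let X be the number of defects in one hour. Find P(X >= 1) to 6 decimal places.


P(X>=1) = 1 - P(X<=0) = 1 - (e^(-7)*7^0/0!)
≈ 1 - 0.0009118820 = 0.9990881180
≈ 0.999088

0.999088


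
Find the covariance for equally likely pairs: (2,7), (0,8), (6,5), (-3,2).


E[X]=5/4, E[Y]=11/2, E[XY]=19/2
Cov(X,Y) = E[XY] - E[X]E[Y] = 19/2 - 5/4*11/2 = 21/8

21/8


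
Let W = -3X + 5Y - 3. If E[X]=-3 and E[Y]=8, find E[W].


E[-3X + 5Y - 3] = -3*E[X] + 5*E[Y] - 3
= (-3)*(-3) + (5)*(8) + (-3)
= 9 + 40 - 3 = 46

46


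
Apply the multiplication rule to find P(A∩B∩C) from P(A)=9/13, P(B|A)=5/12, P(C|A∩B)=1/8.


P(A∩B∩C) = P(A) * P(B|A) * P(C|A∩B)
= 9/13 * 5/12 * 1/8
= 15/52 * 1/8 = 15/416

15/416


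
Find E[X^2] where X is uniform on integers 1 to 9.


E[X^2] = (1/9) * sum(x^2 for x=1..9)
= 285/9 = 95/3

95/3


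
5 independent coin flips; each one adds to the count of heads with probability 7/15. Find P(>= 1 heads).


P(at least one) = 1 - P(none)
P(none) = (1 - 7/15)^5 = (8/15)^5 = 32768/759375
P(at least one) = 1 - 32768/759375 = 726607/759375

726607/759375


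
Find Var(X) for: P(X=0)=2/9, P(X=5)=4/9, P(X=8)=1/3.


E[X] = 44/9, E[X^2] = 292/9
Var(X) = E[X^2] - (E[X])^2 = 292/9 - (44/9)^2 = 692/81

692/81


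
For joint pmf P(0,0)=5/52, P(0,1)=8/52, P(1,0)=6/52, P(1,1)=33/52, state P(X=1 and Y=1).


Read from table: P(X=1, Y=1) = 33/52

33/52


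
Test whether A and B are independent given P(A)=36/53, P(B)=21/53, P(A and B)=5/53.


P(A)*P(B) = 36/53*21/53 = 756/2809
P(A∩B) = 5/53 != 756/2809, so not independent

No, A and B are not independent


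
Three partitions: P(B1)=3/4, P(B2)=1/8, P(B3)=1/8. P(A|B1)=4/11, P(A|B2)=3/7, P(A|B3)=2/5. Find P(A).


P(A) = P(A|B1)P(B1) + P(A|B2)P(B2) + P(A|B3)P(B3)
= 4/11*3/4 + 3/7*1/8 + 2/5*1/8
= 3/11 + 3/56 + 1/20 = 1159/3080

1159/3080


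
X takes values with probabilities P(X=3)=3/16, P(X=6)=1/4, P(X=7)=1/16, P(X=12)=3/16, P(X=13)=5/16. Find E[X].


E[X] = sum(x * P(x))
= 3*3/16 + 6*1/4 + 7*1/16 + 12*3/16 + 13*5/16
= 141/16

141/16


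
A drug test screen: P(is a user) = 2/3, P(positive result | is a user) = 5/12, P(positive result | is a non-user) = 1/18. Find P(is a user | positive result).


P(A) = P(A|B)P(B) + P(A|B')P(B') = 5/12*2/3 + 1/18*1/3 = 8/27
P(B|A) = P(A|B)P(B)/P(A) = (5/18)/(8/27) = 15/16

15/16


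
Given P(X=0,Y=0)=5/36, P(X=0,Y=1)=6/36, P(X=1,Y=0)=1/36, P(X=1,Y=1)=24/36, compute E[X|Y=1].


P(Y=1) = 30/36
E[X|Y=1] = (0*6 + 1*24)/30 = 24/30 = 4/5

4/5


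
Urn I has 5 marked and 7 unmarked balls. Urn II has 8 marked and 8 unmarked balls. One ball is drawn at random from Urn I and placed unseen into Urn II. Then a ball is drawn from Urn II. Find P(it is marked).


P(transfer marked) = 5/12; P(transfer unmarked) = 7/12
If marked transferred: Urn II has 9 marked of 17, so P(marked|marked moved) = 9/17
If unmarked transferred: Urn II has 8 marked of 17, so P(marked|unmarked moved) = 8/17
By total probability: P(marked) = 5/12*9/17 + 7/12*8/17 = 101/204

101/204


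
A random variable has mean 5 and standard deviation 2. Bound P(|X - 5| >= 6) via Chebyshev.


k = 6/2 = 3
Chebyshev: P(|X-mu| >= k*sigma) <= 1/k^2 = 1/3^2 = 1/9

1/9


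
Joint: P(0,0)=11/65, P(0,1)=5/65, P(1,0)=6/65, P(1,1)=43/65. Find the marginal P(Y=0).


P(Y=0) = P(0,0)+P(1,0) = 11/65 + 6/65 = 17/65

17/65


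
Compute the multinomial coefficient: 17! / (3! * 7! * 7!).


17! = 355687428096000
Denominator: 3!=6 * 7!=5040 * 7!=5040
Coefficient = 355687428096000 / 152409600 = 2333760

2333760


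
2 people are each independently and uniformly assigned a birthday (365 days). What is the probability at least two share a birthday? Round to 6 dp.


P(all different) = prod((365-i)/365 for i=0..1) = 0.997260
P(at least one match) = 1 - 0.997260 = 0.002740

0.002740


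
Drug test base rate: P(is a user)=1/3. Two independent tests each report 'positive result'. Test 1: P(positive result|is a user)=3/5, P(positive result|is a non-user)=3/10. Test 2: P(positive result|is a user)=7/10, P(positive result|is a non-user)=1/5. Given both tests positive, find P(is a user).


After test 1: P(+) = 3/5*1/3 + 3/10*2/3 = 2/5
P(B|+) = (1/5)/(2/5) = 1/2
After test 2 (use post1 as new prior): P(+) = 7/10*1/2 + 1/5*1/2 = 9/20
P(B|+,+) = (7/20)/(9/20) = 7/9

7/9


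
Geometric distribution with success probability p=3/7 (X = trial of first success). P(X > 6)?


P(X > 6) = P(first 6 trials all fail) = (1-p)^6 = (4/7)^6 = 4096/117649

4096/117649


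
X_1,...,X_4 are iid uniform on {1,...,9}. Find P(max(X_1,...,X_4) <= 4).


P(max <= 4) = P(all X_i <= 4) = (P(X_1 <= 4))^4
= (4/9)^4 = 256/6561

256/6561


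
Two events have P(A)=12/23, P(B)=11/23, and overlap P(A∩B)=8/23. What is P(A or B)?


P(A∪B) = P(A) + P(B) - P(A∩B)
= 12/23 + 11/23 - 8/23 = 15/23

15/23


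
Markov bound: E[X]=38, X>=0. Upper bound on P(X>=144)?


Markov: P(X >= a) <= E[X]/a
P(X >= 144) <= 38/144 = 19/72

19/72


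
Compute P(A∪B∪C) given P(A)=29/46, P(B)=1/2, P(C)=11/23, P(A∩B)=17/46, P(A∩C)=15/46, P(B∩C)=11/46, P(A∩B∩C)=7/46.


P(A∪B∪C) = P(A)+P(B)+P(C) - P(AB)-P(AC)-P(BC) + P(ABC)
= 29/46+1/2+11/23 - 17/46-15/46-11/46 + 7/46
= 19/23

19/23


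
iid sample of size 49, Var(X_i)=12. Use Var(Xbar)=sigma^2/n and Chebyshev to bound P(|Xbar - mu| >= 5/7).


Var(Xbar) = Var(X)/n = 12/49
Chebyshev: P(|Xbar-mu| >= 5/7) <= Var(Xbar)/(5/7)^2 = (12/49)/(25/49) = 12/25

12/25


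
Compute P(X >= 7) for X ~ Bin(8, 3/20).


P(X>=7) = P(X=7) + P(X=8)
= 37179/3200000000 + 6561/25600000000
= 303993/25600000000

303993/25600000000


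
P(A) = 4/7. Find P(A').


P(A') = 1 - P(A) = 1 - 4/7 = 3/7

3/7


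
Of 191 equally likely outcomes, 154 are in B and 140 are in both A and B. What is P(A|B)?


P(A|B) = P(A∩B)/P(B) = (140/191)/(154/191) = 140/154 = 10/11

10/11


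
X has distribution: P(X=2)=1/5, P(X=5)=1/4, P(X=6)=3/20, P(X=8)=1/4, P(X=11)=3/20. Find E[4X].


E[4X] = sum(g(x)*P(x))
= 8*1/5 + 20*1/4 + 24*3/20 + 32*1/4 + 44*3/20
= 124/5

124/5


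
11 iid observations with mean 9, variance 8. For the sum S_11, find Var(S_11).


By independence, Var(S_n) = n*Var(X_1) = 11*8 = 88

88


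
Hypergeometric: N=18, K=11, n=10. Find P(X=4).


P(X=4) = C(11,4)*C(7,6) / C(18,10)
= 330*7 / 43758
= 2310/43758 = 35/663

35/663


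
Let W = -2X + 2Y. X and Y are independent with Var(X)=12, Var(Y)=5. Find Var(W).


Independence => Cov(X,Y)=0
Var(-2X + 2Y) = (-2)^2*Var(X) + 2^2*Var(Y)
= 4*12 + 4*5 = 68

68


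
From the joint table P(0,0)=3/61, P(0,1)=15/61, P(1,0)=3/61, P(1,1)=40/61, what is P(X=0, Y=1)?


Read from table: P(X=0, Y=1) = 15/61

15/61


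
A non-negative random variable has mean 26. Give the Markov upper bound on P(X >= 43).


Markov: P(X >= a) <= E[X]/a
P(X >= 43) <= 26/43

26/43


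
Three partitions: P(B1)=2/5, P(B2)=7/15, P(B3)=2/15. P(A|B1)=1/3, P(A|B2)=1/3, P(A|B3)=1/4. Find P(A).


P(A) = P(A|B1)P(B1) + P(A|B2)P(B2) + P(A|B3)P(B3)
= 1/3*2/5 + 1/3*7/15 + 1/4*2/15
= 2/15 + 7/45 + 1/30 = 29/90

29/90


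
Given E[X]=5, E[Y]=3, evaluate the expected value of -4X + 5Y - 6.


E[-4X + 5Y - 6] = -4*E[X] + 5*E[Y] - 6
= (-4)*(5) + (5)*(3) + (-6)
= -20 + 15 - 6 = -11

-11


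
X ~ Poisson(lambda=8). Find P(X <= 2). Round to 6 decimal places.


P(X<=2) = e^(-8)*8^0/0! + e^(-8)*8^1/1! + e^(-8)*8^2/2!
≈ 0.0003354626 + 0.0026837010 + 0.0107348041
= 0.0137539677
≈ 0.013754

0.013754


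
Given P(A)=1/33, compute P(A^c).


P(A') = 1 - P(A) = 1 - 1/33 = 32/33

32/33


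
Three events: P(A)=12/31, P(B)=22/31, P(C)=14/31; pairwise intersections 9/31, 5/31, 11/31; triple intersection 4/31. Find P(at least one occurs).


P(A∪B∪C) = P(A)+P(B)+P(C) - P(AB)-P(AC)-P(BC) + P(ABC)
= 12/31+22/31+14/31 - 9/31-5/31-11/31 + 4/31
= 27/31

27/31


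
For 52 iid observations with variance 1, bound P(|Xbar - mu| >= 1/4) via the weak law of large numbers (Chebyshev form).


Var(Xbar) = Var(X)/n = 1/52
Chebyshev: P(|Xbar-mu| >= 1/4) <= Var(Xbar)/(1/4)^2 = (1/52)/(1/16) = 4/13

4/13


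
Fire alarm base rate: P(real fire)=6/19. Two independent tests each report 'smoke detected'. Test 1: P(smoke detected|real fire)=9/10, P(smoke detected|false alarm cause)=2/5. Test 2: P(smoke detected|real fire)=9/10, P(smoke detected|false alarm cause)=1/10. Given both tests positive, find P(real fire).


After test 1: P(+) = 9/10*6/19 + 2/5*13/19 = 53/95
P(B|+) = (27/95)/(53/95) = 27/53
After test 2 (use post1 as new prior): P(+) = 9/10*27/53 + 1/10*26/53 = 269/530
P(B|+,+) = (243/530)/(269/530) = 243/269

243/269


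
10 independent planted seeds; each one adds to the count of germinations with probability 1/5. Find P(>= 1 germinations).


P(at least one) = 1 - P(none)
P(none) = (1 - 1/5)^10 = (4/5)^10 = 1048576/9765625
P(at least one) = 1 - 1048576/9765625 = 8717049/9765625

8717049/9765625


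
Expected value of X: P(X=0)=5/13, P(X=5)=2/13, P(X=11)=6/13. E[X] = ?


E[X] = sum(x * P(x))
= 0*5/13 + 5*2/13 + 11*6/13
= 76/13

76/13


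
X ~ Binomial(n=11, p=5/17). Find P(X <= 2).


P(X<=2) = P(X=0) + P(X=1) + P(X=2)
= 743008370688/34271896307633 + 3405455032320/34271896307633 + 7094697984000/34271896307633
= 11243161387008/34271896307633

11243161387008/34271896307633


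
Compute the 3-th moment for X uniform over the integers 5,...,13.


E[X^3] = (1/9) * sum(x^3 for x=5..13)
= 8181/9 = 909

909


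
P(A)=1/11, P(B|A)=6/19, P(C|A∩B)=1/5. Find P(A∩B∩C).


P(A∩B∩C) = P(A) * P(B|A) * P(C|A∩B)
= 1/11 * 6/19 * 1/5
= 6/209 * 1/5 = 6/1045

6/1045


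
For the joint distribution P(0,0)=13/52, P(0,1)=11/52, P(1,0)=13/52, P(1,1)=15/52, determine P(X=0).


P(X=0) = P(0,0)+P(0,1) = 13/52 + 11/52 = 24/52 = 6/13

6/13


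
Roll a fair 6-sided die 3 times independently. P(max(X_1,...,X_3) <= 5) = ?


P(max <= 5) = P(all X_i <= 5) = (P(X_1 <= 5))^3
= (5/6)^3 = 125/216

125/216


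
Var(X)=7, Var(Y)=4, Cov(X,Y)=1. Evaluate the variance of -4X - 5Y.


Var(-4X - 5Y) = (-4)^2*Var(X) + (-5)^2*Var(Y) + 2*(-4)*(-5)*Cov(X,Y)
= 16*7 + 25*4 + 40*1
= 112 + 100 + 40 = 252

252


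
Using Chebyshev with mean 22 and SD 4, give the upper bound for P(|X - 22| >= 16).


k = 16/4 = 4
Chebyshev: P(|X-mu| >= k*sigma) <= 1/k^2 = 1/4^2 = 1/16

1/16


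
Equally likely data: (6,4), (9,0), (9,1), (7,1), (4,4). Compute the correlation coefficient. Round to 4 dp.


Cov(X,Y) = -2.8000, Var(X) = 3.6000, Var(Y) = 2.8000
rho = Cov/(sqrt(VarX)*sqrt(VarY)) = -0.8819

-0.8819


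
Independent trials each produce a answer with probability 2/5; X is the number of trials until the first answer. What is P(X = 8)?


P(X=8) = (1-p)^7 * p = (3/5)^7 * 2/5
= 2187/78125 * 2/5 = 4374/390625

4374/390625


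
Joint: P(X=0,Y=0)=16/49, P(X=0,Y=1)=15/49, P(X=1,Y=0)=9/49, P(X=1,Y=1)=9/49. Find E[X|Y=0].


P(Y=0) = 25/49
E[X|Y=0] = (0*16 + 1*9)/25 = 9/25

9/25


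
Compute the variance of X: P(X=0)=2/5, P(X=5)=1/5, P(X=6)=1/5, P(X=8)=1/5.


E[X] = 19/5, E[X^2] = 25
Var(X) = E[X^2] - (E[X])^2 = 25 - (19/5)^2 = 264/25

264/25


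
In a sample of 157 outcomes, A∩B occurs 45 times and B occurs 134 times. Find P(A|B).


P(A|B) = P(A∩B)/P(B) = (45/157)/(134/157) = 45/134

45/134


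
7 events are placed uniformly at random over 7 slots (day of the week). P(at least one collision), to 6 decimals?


P(all different) = prod((7-i)/7 for i=0..6) = 0.006120
P(at least one match) = 1 - 0.006120 = 0.993880

0.993880


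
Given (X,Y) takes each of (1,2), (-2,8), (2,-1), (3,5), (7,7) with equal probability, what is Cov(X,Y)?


E[X]=11/5, E[Y]=21/5, E[XY]=48/5
Cov(X,Y) = E[XY] - E[X]E[Y] = 48/5 - 11/5*21/5 = 9/25

9/25


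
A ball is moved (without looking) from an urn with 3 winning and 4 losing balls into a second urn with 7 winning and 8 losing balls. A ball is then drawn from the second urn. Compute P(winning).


P(transfer winning) = 3/7; P(transfer losing) = 4/7
If winning transferred: Urn II has 8 winning of 16, so P(winning|winning moved) = 1/2
If losing transferred: Urn II has 7 winning of 16, so P(winning|losing moved) = 7/16
By total probability: P(winning) = 3/7*1/2 + 4/7*7/16 = 13/28

13/28


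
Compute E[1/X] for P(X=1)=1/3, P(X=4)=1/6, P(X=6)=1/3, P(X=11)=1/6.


E[1/X] = sum(g(x)*P(x))
= 1*1/3 + 1/4*1/6 + 1/6*1/3 + 1/11*1/6
= 353/792

353/792


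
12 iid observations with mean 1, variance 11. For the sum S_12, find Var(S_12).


By independence, Var(S_n) = n*Var(X_1) = 12*11 = 132

132


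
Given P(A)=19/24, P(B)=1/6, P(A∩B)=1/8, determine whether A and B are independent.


P(A)*P(B) = 19/24*1/6 = 19/144
P(A∩B) = 1/8 != 19/144, so not independent

No, A and B are not independent


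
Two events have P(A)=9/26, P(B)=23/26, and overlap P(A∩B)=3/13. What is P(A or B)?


P(A∪B) = P(A) + P(B) - P(A∩B)
= 9/26 + 23/26 - 3/13 = 1

1


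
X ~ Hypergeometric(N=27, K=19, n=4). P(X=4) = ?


P(X=4) = C(19,4)*C(8,0) / C(27,4)
= 3876*1 / 17550
= 3876/17550 = 646/2925

646/2925


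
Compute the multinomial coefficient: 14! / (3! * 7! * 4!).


14! = 87178291200
Denominator: 3!=6 * 7!=5040 * 4!=24
Coefficient = 87178291200 / 725760 = 120120

120120


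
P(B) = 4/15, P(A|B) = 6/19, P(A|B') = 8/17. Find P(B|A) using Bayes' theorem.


P(A) = P(A|B)P(B) + P(A|B')P(B') = 6/19*4/15 + 8/17*11/15 = 416/969
P(B|A) = P(A|B)P(B)/P(A) = (8/95)/(416/969) = 51/260

51/260


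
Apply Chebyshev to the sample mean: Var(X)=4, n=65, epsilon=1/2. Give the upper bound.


Var(Xbar) = Var(X)/n = 4/65
Chebyshev: P(|Xbar-mu| >= 1/2) <= Var(Xbar)/(1/2)^2 = (4/65)/(1/4) = 16/65

16/65


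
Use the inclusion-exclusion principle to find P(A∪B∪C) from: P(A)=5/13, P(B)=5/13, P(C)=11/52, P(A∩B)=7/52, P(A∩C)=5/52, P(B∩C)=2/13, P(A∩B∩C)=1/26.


P(A∪B∪C) = P(A)+P(B)+P(C) - P(AB)-P(AC)-P(BC) + P(ABC)
= 5/13+5/13+11/52 - 7/52-5/52-2/13 + 1/26
= 33/52

33/52


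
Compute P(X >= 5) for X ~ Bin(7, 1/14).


P(X>=5) = P(X=5) + P(X=6) + P(X=7)
= 507/15059072 + 13/15059072 + 1/105413504
= 3641/105413504

3641/105413504


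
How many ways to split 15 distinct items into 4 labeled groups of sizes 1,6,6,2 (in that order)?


15! = 1307674368000
Denominator: 1!=1 * 6!=720 * 6!=720 * 2!=2
Coefficient = 1307674368000 / 1036800 = 1261260

1261260


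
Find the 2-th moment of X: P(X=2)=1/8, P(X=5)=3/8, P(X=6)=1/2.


E[X^2] = sum(x^2 * P(x))
= 4*1/8 + 25*3/8 + 36*1/2
= 223/8

223/8


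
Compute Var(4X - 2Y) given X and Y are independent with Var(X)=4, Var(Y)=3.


Independence => Cov(X,Y)=0
Var(4X - 2Y) = 4^2*Var(X) + (-2)^2*Var(Y)
= 16*4 + 4*3 = 76

76


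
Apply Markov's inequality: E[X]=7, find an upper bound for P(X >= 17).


Markov: P(X >= a) <= E[X]/a
P(X >= 17) <= 7/17

7/17


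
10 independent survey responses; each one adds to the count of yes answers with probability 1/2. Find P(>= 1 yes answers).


P(at least one) = 1 - P(none)
P(none) = (1 - 1/2)^10 = (1/2)^10 = 1/1024
P(at least one) = 1 - 1/1024 = 1023/1024

1023/1024


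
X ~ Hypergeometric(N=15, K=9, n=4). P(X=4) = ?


P(X=4) = C(9,4)*C(6,0) / C(15,4)
= 126*1 / 1365
= 126/1365 = 6/65

6/65


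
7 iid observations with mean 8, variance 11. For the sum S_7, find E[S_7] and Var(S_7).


E[S_n] = n*mu = 7*8 = 56
Var(S_n) = n*sigma^2 = 7*11 = 77

E[S_7]=56, Var(S_7)=77


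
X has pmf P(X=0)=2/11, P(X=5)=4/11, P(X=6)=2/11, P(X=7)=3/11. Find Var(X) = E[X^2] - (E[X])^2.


E[X] = 53/11, E[X^2] = 29
Var(X) = E[X^2] - (E[X])^2 = 29 - (53/11)^2 = 700/121

700/121


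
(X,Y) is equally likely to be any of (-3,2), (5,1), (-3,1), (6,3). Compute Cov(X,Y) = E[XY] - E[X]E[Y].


E[X]=5/4, E[Y]=7/4, E[XY]=7/2
Cov(X,Y) = E[XY] - E[X]E[Y] = 7/2 - 5/4*7/4 = 21/16

21/16


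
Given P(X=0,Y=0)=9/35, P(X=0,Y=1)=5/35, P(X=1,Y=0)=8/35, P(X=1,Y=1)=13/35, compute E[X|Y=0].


P(Y=0) = 17/35
E[X|Y=0] = (0*9 + 1*8)/17 = 8/17

8/17


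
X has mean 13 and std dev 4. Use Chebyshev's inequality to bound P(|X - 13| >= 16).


k = 16/4 = 4
Chebyshev: P(|X-mu| >= k*sigma) <= 1/k^2 = 1/4^2 = 1/16

1/16


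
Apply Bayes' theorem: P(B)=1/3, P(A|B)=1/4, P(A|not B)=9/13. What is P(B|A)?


P(A) = P(A|B)P(B) + P(A|B')P(B') = 1/4*1/3 + 9/13*2/3 = 85/156
P(B|A) = P(A|B)P(B)/P(A) = (1/12)/(85/156) = 13/85

13/85


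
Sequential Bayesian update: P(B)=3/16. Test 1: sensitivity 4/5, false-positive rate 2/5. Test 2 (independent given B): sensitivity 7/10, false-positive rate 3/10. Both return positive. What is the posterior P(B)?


After test 1: P(+) = 4/5*3/16 + 2/5*13/16 = 19/40
P(B|+) = (3/20)/(19/40) = 6/19
After test 2 (use post1 as new prior): P(+) = 7/10*6/19 + 3/10*13/19 = 81/190
P(B|+,+) = (21/95)/(81/190) = 14/27

14/27


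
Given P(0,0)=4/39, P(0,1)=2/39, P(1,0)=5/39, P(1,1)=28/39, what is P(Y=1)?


P(Y=1) = P(0,1)+P(1,1) = 2/39 + 28/39 = 30/39 = 10/13

10/13


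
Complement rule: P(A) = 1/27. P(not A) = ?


P(A') = 1 - P(A) = 1 - 1/27 = 26/27

26/27


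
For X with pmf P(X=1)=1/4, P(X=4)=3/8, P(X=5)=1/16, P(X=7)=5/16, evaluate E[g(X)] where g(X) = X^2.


E[X^2] = sum(g(x)*P(x))
= 1*1/4 + 16*3/8 + 25*1/16 + 49*5/16
= 185/8

185/8


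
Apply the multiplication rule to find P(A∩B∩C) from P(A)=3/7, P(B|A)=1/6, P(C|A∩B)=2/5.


P(A∩B∩C) = P(A) * P(B|A) * P(C|A∩B)
= 3/7 * 1/6 * 2/5
= 1/14 * 2/5 = 1/35

1/35


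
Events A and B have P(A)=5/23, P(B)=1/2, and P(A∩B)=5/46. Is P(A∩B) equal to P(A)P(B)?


P(A)*P(B) = 5/23*1/2 = 5/46
P(A∩B) = 5/46, which equals P(A)P(B), so independent

Yes, A and B are independent


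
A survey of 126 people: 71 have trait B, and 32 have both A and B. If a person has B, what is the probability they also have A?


P(A|B) = P(A∩B)/P(B) = (32/126)/(71/126) = 32/71

32/71


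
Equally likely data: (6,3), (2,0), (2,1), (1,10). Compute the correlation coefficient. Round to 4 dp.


Cov(X,Y) = -2.1250, Var(X) = 3.6875, Var(Y) = 15.2500
rho = Cov/(sqrt(VarX)*sqrt(VarY)) = -0.2834

-0.2834


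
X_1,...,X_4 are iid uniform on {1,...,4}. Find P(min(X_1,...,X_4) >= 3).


P(min >= 3) = P(all X_i >= 3) = (P(X_1 >= 3))^4
= (2/4)^4 = (1/2)^4 = 1/16

1/16


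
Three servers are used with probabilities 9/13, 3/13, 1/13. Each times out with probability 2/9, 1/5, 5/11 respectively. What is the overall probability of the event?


P(A) = P(A|B1)P(B1) + P(A|B2)P(B2) + P(A|B3)P(B3)
= 2/9*9/13 + 1/5*3/13 + 5/11*1/13
= 2/13 + 3/65 + 5/143 = 168/715

168/715


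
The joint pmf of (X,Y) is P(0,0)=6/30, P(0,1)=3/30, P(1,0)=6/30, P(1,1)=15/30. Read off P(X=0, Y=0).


Read from table: P(X=0, Y=0) = 6/30 = 1/5

1/5


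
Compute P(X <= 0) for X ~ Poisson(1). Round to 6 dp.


P(X<=0) = e^(-1)*1^0/0!
≈ 0.3678794412
≈ 0.367879

0.367879


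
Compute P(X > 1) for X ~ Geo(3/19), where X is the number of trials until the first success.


P(X > 1) = P(first 1 trials all fail) = (1-p)^1 = (16/19)^1 = 16/19

16/19


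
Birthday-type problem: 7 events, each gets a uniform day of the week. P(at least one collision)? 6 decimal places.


P(all different) = prod((7-i)/7 for i=0..6) = 0.006120
P(at least one match) = 1 - 0.006120 = 0.993880

0.993880


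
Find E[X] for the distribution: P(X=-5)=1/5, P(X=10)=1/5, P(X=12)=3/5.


E[X] = sum(x * P(x))
= -5*1/5 + 10*1/5 + 12*3/5
= 41/5

41/5


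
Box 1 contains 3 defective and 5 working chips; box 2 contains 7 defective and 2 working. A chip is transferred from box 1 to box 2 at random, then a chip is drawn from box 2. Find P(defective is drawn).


P(transfer defective) = 3/8; P(transfer working) = 5/8
If defective transferred: Urn II has 8 defective of 10, so P(defective|defective moved) = 4/5
If working transferred: Urn II has 7 defective of 10, so P(defective|working moved) = 7/10
By total probability: P(defective) = 3/8*4/5 + 5/8*7/10 = 59/80

59/80


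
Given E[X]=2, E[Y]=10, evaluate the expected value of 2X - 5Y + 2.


E[2X - 5Y + 2] = 2*E[X] - 5*E[Y] + 2
= (2)*(2) + (-5)*(10) + (2)
= 4 - 50 + 2 = -44

-44


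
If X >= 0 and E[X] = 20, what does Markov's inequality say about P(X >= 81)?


Markov: P(X >= a) <= E[X]/a
P(X >= 81) <= 20/81

20/81


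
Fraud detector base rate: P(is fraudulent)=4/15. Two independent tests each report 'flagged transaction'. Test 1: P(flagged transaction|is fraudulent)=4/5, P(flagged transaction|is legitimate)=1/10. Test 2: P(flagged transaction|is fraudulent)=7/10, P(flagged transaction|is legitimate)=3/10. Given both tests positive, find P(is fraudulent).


After test 1: P(+) = 4/5*4/15 + 1/10*11/15 = 43/150
P(B|+) = (16/75)/(43/150) = 32/43
After test 2 (use post1 as new prior): P(+) = 7/10*32/43 + 3/10*11/43 = 257/430
P(B|+,+) = (112/215)/(257/430) = 224/257

224/257


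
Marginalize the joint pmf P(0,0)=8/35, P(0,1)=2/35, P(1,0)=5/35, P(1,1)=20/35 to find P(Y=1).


P(Y=1) = P(0,1)+P(1,1) = 2/35 + 20/35 = 22/35

22/35


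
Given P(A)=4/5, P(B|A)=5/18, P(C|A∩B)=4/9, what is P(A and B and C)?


P(A∩B∩C) = P(A) * P(B|A) * P(C|A∩B)
= 4/5 * 5/18 * 4/9
= 2/9 * 4/9 = 8/81

8/81


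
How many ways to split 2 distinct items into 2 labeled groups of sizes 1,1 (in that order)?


2! = 2
Denominator: 1!=1 * 1!=1
Coefficient = 2 / 1 = 2

2


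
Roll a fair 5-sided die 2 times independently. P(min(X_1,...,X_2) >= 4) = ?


P(min >= 4) = P(all X_i >= 4) = (P(X_1 >= 4))^2
= (2/5)^2 = 4/25

4/25


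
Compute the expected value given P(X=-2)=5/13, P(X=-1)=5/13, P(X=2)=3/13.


E[X] = sum(x * P(x))
= -2*5/13 - 1*5/13 + 2*3/13
= -9/13

-9/13


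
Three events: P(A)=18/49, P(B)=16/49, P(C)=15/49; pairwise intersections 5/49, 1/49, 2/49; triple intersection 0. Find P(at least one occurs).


P(A∪B∪C) = P(A)+P(B)+P(C) - P(AB)-P(AC)-P(BC) + P(ABC)
= 18/49+16/49+15/49 - 5/49-1/49-2/49 + 0
= 41/49

41/49


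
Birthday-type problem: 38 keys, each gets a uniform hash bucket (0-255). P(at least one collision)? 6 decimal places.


P(all different) = prod((256-i)/256 for i=0..37) = 0.055523
P(at least one match) = 1 - 0.055523 = 0.944477

0.944477


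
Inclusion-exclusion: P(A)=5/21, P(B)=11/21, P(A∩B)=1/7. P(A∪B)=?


P(A∪B) = P(A) + P(B) - P(A∩B)
= 5/21 + 11/21 - 1/7 = 13/21

13/21


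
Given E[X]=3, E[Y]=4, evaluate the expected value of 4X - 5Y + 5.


E[4X - 5Y + 5] = 4*E[X] - 5*E[Y] + 5
= (4)*(3) + (-5)*(4) + (5)
= 12 - 20 + 5 = -3

-3


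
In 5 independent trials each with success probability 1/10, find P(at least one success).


P(at least one) = 1 - P(none)
P(none) = (1 - 1/10)^5 = (9/10)^5 = 59049/100000
P(at least one) = 1 - 59049/100000 = 40951/100000

40951/100000


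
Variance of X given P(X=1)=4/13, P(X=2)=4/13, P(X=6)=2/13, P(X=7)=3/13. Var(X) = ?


E[X] = 45/13, E[X^2] = 239/13
Var(X) = E[X^2] - (E[X])^2 = 239/13 - (45/13)^2 = 1082/169

1082/169


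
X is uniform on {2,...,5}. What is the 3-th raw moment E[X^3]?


E[X^3] = (1/4) * sum(x^3 for x=2..5)
= 224/4 = 56

56


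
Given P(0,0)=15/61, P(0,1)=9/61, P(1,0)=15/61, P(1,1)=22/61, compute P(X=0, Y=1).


Read from table: P(X=0, Y=1) = 9/61

9/61


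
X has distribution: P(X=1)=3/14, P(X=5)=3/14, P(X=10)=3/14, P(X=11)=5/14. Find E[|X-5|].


E[|X-5|] = sum(g(x)*P(x))
= 4*3/14 + 0*3/14 + 5*3/14 + 6*5/14
= 57/14

57/14


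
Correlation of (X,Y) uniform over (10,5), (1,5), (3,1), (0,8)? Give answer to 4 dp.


Cov(X,Y) = -2.1250, Var(X) = 15.2500, Var(Y) = 6.1875
rho = Cov/(sqrt(VarX)*sqrt(VarY)) = -0.2188

-0.2188


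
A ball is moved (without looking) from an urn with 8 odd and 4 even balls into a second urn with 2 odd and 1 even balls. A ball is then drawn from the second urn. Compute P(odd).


P(transfer odd) = 8/12 = 2/3; P(transfer even) = 1/3
If odd transferred: Urn II has 3 odd of 4, so P(odd|odd moved) = 3/4
If even transferred: Urn II has 2 odd of 4, so P(odd|even moved) = 1/2
By total probability: P(odd) = 2/3*3/4 + 1/3*1/2 = 2/3

2/3


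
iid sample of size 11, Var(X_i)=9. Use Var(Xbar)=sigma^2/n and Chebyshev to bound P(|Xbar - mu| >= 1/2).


Var(Xbar) = Var(X)/n = 9/11
Chebyshev: P(|Xbar-mu| >= 1/2) <= Var(Xbar)/(1/2)^2 = (9/11)/(1/4) = 36/11
Bound exceeds 1, so trivial bound: 1

1


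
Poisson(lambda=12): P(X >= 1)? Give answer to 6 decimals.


P(X>=1) = 1 - P(X<=0) = 1 - (e^(-12)*12^0/0!)
≈ 1 - 0.0000061442 = 0.9999938558
≈ 0.999994

0.999994


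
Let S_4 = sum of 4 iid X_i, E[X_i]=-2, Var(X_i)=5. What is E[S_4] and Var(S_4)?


E[S_n] = n*mu = 4*-2 = -8
Var(S_n) = n*sigma^2 = 4*5 = 20

E[S_4]=-8, Var(S_4)=20


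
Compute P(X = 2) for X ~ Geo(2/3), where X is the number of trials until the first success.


P(X=2) = (1-p)^1 * p = (1/3)^1 * 2/3
= 1/3 * 2/3 = 2/9

2/9


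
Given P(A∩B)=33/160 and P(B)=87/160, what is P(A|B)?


P(A|B) = P(A∩B)/P(B) = (33/160)/(87/160) = 33/87 = 11/29

11/29


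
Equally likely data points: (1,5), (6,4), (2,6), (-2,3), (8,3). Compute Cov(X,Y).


E[X]=3, E[Y]=21/5, E[XY]=59/5
Cov(X,Y) = E[XY] - E[X]E[Y] = 59/5 - 3*21/5 = -4/5

-4/5


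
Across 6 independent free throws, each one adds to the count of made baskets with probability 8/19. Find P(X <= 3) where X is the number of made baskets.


P(X<=3) = P(X=0) + P(X=1) + P(X=2) + P(X=3)
= 1771561/47045881 + 7730448/47045881 + 14055360/47045881 + 13629440/47045881
= 37186809/47045881

37186809/47045881


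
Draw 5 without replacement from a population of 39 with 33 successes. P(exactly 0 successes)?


P(X=0) = C(33,0)*C(6,5) / C(39,5)
= 1*6 / 575757
= 6/575757 = 2/191919

2/191919


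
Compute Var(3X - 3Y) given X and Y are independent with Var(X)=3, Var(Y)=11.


Independence => Cov(X,Y)=0
Var(3X - 3Y) = 3^2*Var(X) + (-3)^2*Var(Y)
= 9*3 + 9*11 = 126

126


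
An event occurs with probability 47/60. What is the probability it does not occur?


P(A') = 1 - P(A) = 1 - 47/60 = 13/60

13/60


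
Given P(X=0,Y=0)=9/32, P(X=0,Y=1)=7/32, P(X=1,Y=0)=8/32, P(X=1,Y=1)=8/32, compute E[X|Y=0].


P(Y=0) = 17/32
E[X|Y=0] = (0*9 + 1*8)/17 = 8/17

8/17


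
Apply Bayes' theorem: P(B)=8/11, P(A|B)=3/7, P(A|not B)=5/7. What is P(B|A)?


P(A) = P(A|B)P(B) + P(A|B')P(B') = 3/7*8/11 + 5/7*3/11 = 39/77
P(B|A) = P(A|B)P(B)/P(A) = (24/77)/(39/77) = 8/13

8/13


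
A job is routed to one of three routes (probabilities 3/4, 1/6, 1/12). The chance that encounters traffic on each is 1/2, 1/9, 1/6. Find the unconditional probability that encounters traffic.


P(A) = P(A|B1)P(B1) + P(A|B2)P(B2) + P(A|B3)P(B3)
= 1/2*3/4 + 1/9*1/6 + 1/6*1/12
= 3/8 + 1/54 + 1/72 = 11/27

11/27


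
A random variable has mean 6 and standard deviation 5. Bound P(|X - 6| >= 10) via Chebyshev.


k = 10/5 = 2
Chebyshev: P(|X-mu| >= k*sigma) <= 1/k^2 = 1/2^2 = 1/4

1/4


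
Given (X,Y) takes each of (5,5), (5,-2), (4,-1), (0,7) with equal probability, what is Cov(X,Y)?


E[X]=7/2, E[Y]=9/4, E[XY]=11/4
Cov(X,Y) = E[XY] - E[X]E[Y] = 11/4 - 7/2*9/4 = -41/8

-41/8


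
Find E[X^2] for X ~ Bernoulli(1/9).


For Bernoulli: X in {0,1}
E[X^2] = 0^2*(1-1/9) + 1^2*1/9 = 1/9

1/9


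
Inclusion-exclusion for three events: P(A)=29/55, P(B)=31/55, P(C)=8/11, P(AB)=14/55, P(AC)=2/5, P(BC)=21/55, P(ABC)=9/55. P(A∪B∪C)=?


P(A∪B∪C) = P(A)+P(B)+P(C) - P(AB)-P(AC)-P(BC) + P(ABC)
= 29/55+31/55+8/11 - 14/55-2/5-21/55 + 9/55
= 52/55

52/55


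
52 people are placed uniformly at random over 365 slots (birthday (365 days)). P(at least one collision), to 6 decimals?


P(all different) = prod((365-i)/365 for i=0..51) = 0.021995
P(at least one match) = 1 - 0.021995 = 0.978005

0.978005


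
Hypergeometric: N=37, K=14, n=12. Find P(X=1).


P(X=1) = C(14,1)*C(23,11) / C(37,12)
= 14*1352078 / 1852482996
= 18929092/1852482996 = 3059/299367

3059/299367


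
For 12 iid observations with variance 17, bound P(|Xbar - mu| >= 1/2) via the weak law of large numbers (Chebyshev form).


Var(Xbar) = Var(X)/n = 17/12
Chebyshev: P(|Xbar-mu| >= 1/2) <= Var(Xbar)/(1/2)^2 = (17/12)/(1/4) = 17/3
Bound exceeds 1, so trivial bound: 1

1


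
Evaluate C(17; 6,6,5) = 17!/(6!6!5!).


17! = 355687428096000
Denominator: 6!=720 * 6!=720 * 5!=120
Coefficient = 355687428096000 / 62208000 = 5717712

5717712


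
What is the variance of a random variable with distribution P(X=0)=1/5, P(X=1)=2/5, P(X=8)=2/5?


E[X] = 18/5, E[X^2] = 26
Var(X) = E[X^2] - (E[X])^2 = 26 - (18/5)^2 = 326/25

326/25


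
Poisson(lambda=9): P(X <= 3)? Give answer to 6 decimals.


P(X<=3) = e^(-9)*9^0/0! + e^(-9)*9^1/1! + e^(-9)*9^2/2! + e^(-9)*9^3/3!
≈ 0.0001234098 + 0.0011106882 + 0.0049980971 + 0.0149942912
= 0.0212264863
≈ 0.021226

0.021226


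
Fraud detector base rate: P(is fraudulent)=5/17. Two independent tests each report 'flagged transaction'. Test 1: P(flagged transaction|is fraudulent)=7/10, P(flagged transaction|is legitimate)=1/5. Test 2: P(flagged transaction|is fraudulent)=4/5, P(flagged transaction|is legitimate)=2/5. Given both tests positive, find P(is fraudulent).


After test 1: P(+) = 7/10*5/17 + 1/5*12/17 = 59/170
P(B|+) = (7/34)/(59/170) = 35/59
After test 2 (use post1 as new prior): P(+) = 4/5*35/59 + 2/5*24/59 = 188/295
P(B|+,+) = (28/59)/(188/295) = 35/47

35/47


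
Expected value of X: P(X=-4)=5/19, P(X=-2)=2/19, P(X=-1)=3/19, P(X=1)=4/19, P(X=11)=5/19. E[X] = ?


E[X] = sum(x * P(x))
= -4*5/19 - 2*2/19 - 1*3/19 + 1*4/19 + 11*5/19
= 32/19

32/19


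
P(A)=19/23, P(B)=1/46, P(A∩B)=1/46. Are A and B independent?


P(A)*P(B) = 19/23*1/46 = 19/1058
P(A∩B) = 1/46 != 19/1058, so not independent

No, A and B are not independent


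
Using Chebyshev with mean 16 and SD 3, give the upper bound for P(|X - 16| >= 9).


k = 9/3 = 3
Chebyshev: P(|X-mu| >= k*sigma) <= 1/k^2 = 1/3^2 = 1/9

1/9


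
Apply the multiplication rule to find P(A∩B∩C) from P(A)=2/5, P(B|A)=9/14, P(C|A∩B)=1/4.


P(A∩B∩C) = P(A) * P(B|A) * P(C|A∩B)
= 2/5 * 9/14 * 1/4
= 9/35 * 1/4 = 9/140

9/140


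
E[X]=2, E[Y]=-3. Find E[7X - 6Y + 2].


E[7X - 6Y + 2] = 7*E[X] - 6*E[Y] + 2
= (7)*(2) + (-6)*(-3) + (2)
= 14 + 18 + 2 = 34

34


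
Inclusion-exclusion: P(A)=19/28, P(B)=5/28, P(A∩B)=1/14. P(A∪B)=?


P(A∪B) = P(A) + P(B) - P(A∩B)
= 19/28 + 5/28 - 1/14 = 11/14

11/14


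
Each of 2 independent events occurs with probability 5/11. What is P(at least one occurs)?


P(at least one) = 1 - P(none)
P(none) = (1 - 5/11)^2 = (6/11)^2 = 36/121
P(at least one) = 1 - 36/121 = 85/121

85/121


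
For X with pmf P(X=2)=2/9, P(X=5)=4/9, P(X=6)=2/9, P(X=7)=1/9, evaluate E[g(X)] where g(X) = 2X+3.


E[2X+3] = sum(g(x)*P(x))
= 7*2/9 + 13*4/9 + 15*2/9 + 17*1/9
= 113/9

113/9


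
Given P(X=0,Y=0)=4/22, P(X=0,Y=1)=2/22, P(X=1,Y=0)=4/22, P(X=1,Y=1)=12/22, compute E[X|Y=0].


P(Y=0) = 8/22
E[X|Y=0] = (0*4 + 1*4)/8 = 4/8 = 1/2

1/2


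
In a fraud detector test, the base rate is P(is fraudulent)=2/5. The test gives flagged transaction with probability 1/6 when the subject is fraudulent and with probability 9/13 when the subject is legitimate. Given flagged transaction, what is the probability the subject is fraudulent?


P(A) = P(A|B)P(B) + P(A|B')P(B') = 1/6*2/5 + 9/13*3/5 = 94/195
P(B|A) = P(A|B)P(B)/P(A) = (1/15)/(94/195) = 13/94

13/94


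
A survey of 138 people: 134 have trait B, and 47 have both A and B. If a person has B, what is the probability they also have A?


P(A|B) = P(A∩B)/P(B) = (47/138)/(134/138) = 47/134

47/134


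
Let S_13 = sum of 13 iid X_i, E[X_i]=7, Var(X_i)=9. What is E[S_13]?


E[S_n] = n*E[X_1] = 13*7 = 91

91


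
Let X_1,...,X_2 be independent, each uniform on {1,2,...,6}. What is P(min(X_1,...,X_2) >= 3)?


P(min >= 3) = P(all X_i >= 3) = (P(X_1 >= 3))^2
= (4/6)^2 = (2/3)^2 = 4/9

4/9


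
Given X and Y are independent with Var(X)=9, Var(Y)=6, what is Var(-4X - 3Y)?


Independence => Cov(X,Y)=0
Var(-4X - 3Y) = (-4)^2*Var(X) + (-3)^2*Var(Y)
= 16*9 + 9*6 = 198

198


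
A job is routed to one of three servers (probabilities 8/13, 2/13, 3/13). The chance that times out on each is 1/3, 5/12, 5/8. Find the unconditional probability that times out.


P(A) = P(A|B1)P(B1) + P(A|B2)P(B2) + P(A|B3)P(B3)
= 1/3*8/13 + 5/12*2/13 + 5/8*3/13
= 8/39 + 5/78 + 15/104 = 43/104

43/104


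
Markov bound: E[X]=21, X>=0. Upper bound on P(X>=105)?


Markov: P(X >= a) <= E[X]/a
P(X >= 105) <= 21/105 = 1/5

1/5


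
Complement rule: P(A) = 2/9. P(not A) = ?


P(A') = 1 - P(A) = 1 - 2/9 = 7/9

7/9


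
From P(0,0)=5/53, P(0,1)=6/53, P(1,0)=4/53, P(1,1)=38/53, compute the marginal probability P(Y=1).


P(Y=1) = P(0,1)+P(1,1) = 6/53 + 38/53 = 44/53

44/53


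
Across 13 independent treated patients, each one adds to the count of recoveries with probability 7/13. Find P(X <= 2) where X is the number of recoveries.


P(X<=2) = P(X=0) + P(X=1) + P(X=2)
= 13060694016/302875106592253 + 15237476352/23298085122481 + 106662334464/23298085122481
= 1597758234624/302875106592253

1597758234624/302875106592253


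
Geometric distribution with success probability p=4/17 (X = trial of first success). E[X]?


For geometric (trials until first success), E[X] = 1/p = 1/(4/17) = 17/4

17/4


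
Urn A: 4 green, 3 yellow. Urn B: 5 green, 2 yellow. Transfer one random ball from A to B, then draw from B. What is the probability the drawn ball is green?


P(transfer green) = 4/7; P(transfer yellow) = 3/7
If green transferred: Urn II has 6 green of 8, so P(green|green moved) = 3/4
If yellow transferred: Urn II has 5 green of 8, so P(green|yellow moved) = 5/8
By total probability: P(green) = 4/7*3/4 + 3/7*5/8 = 39/56

39/56
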